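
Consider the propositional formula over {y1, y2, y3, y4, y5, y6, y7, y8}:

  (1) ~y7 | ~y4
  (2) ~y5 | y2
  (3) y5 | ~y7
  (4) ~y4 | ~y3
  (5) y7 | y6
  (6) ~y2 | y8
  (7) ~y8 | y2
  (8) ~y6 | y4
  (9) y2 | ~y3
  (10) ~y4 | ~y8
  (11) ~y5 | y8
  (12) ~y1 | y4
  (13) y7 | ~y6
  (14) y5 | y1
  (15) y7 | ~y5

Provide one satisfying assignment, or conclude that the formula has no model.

y1=0; y2=1; y3=0; y4=0; y5=1; y6=0; y7=1; y8=1

Try y7 = 1.
The clause (~y4) is unit, so y4 = 0.
The clause (y5) is unit, so y5 = 1.
The clause (y2) is unit, so y2 = 1.
The clause (y8) is unit, so y8 = 1.
The clause (~y6) is unit, so y6 = 0.
The clause (~y1) is unit, so y1 = 0.
Every clause is now satisfied; y3 is unconstrained.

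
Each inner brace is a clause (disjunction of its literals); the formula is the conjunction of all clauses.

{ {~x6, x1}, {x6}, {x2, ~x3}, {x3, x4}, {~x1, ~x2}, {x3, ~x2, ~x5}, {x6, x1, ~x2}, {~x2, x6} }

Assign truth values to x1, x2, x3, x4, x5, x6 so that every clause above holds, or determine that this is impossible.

x1: 1,  x2: 0,  x3: 0,  x4: 1,  x5: 1,  x6: 1

Unit clause (x6) forces x6 = 1.
Unit clause (x1) forces x1 = 1.
Unit clause (~x2) forces x2 = 0.
Unit clause (~x3) forces x3 = 0.
Unit clause (x4) forces x4 = 1.
All clauses hold; x5 can take either value.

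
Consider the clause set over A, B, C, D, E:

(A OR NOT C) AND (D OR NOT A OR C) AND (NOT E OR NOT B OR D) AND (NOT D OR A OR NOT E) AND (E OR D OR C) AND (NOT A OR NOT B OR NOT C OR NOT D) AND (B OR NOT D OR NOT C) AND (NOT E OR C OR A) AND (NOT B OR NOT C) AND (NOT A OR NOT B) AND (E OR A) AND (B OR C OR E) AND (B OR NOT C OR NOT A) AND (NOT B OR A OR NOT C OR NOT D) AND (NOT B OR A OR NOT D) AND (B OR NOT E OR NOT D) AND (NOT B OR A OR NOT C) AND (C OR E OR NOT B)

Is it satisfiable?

No, unsatisfiable

Branch on A: set A = true.
Unit clause (NOT B) forces B = false.
Unit clause (NOT C) forces C = false.
Unit clause (D) forces D = true.
Unit clause (E) forces E = true.
That conflicts with the unit clause (NOT E).
So A must be the other value — set A = false.
Unit clause (NOT C) forces C = false.
Unit clause (NOT E) forces E = false.
That conflicts with the unit clause (E).
Neither A = true nor A = false works.
No assignment satisfies every clause.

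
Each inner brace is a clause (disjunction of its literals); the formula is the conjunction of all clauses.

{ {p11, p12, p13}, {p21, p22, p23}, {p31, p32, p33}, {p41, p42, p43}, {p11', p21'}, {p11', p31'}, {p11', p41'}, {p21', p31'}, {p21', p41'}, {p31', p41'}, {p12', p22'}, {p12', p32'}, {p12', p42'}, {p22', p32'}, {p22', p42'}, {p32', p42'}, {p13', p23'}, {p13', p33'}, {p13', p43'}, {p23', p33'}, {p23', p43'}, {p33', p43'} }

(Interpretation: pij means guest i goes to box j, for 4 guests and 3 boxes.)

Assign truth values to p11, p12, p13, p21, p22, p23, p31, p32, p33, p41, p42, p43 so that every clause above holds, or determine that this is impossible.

Try p11 = 0.
Try p12 = 1.
From the singleton clause (p22'), p22 = 0.
From the singleton clause (p32'), p32 = 0.
From the singleton clause (p42'), p42 = 0.
Try p21 = 1.
From the singleton clause (p31'), p31 = 0.
From the singleton clause (p33), p33 = 1.
From the singleton clause (p41'), p41 = 0.
From the singleton clause (p43), p43 = 1.
But (p43') is also a unit clause — contradiction.
Undo p21 and try p21 = 0.
From the singleton clause (p23), p23 = 1.
From the singleton clause (p13'), p13 = 0.
From the singleton clause (p33'), p33 = 0.
From the singleton clause (p31), p31 = 1.
From the singleton clause (p41'), p41 = 0.
From the singleton clause (p43), p43 = 1.
But (p43') is also a unit clause — contradiction.
Both values of p21 lead to a conflict.
Undo p12 and try p12 = 0.
From the singleton clause (p13), p13 = 1.
From the singleton clause (p23'), p23 = 0.
From the singleton clause (p33'), p33 = 0.
From the singleton clause (p43'), p43 = 0.
Try p21 = 1.
From the singleton clause (p31'), p31 = 0.
From the singleton clause (p32), p32 = 1.
From the singleton clause (p41'), p41 = 0.
From the singleton clause (p42), p42 = 1.
But (p42') is also a unit clause — contradiction.
Undo p21 and try p21 = 0.
From the singleton clause (p22), p22 = 1.
From the singleton clause (p32'), p32 = 0.
From the singleton clause (p31), p31 = 1.
From the singleton clause (p41'), p41 = 0.
From the singleton clause (p42), p42 = 1.
But (p42') is also a unit clause — contradiction.
Both values of p21 lead to a conflict.
Both values of p12 lead to a conflict.
Undo p11 and try p11 = 1.
From the singleton clause (p21'), p21 = 0.
From the singleton clause (p31'), p31 = 0.
From the singleton clause (p41'), p41 = 0.
Try p22 = 1.
From the singleton clause (p12'), p12 = 0.
From the singleton clause (p32'), p32 = 0.
From the singleton clause (p33), p33 = 1.
From the singleton clause (p42'), p42 = 0.
From the singleton clause (p43), p43 = 1.
But (p43') is also a unit clause — contradiction.
Undo p22 and try p22 = 0.
From the singleton clause (p23), p23 = 1.
From the singleton clause (p13'), p13 = 0.
From the singleton clause (p33'), p33 = 0.
From the singleton clause (p32), p32 = 1.
From the singleton clause (p12'), p12 = 0.
From the singleton clause (p42'), p42 = 0.
From the singleton clause (p43), p43 = 1.
But (p43') is also a unit clause — contradiction.
Both values of p22 lead to a conflict.
Both values of p11 lead to a conflict.

UNSATISFIABLE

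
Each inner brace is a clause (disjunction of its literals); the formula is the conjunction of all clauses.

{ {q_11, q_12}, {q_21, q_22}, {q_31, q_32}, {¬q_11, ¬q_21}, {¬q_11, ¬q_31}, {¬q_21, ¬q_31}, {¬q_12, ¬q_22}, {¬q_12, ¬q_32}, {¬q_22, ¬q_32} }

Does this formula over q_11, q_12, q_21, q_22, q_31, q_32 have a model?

No, unsatisfiable

Branch on q_11: set q_11 = True.
(¬q_21) alone gives q_21 = False.
(q_22) alone gives q_22 = True.
(¬q_31) alone gives q_31 = False.
(q_32) alone gives q_32 = True.
That conflicts with the unit clause (¬q_32).
That branch fails; take q_11 = False instead.
(q_12) alone gives q_12 = True.
(¬q_22) alone gives q_22 = False.
(q_21) alone gives q_21 = True.
(¬q_31) alone gives q_31 = False.
(q_32) alone gives q_32 = True.
That conflicts with the unit clause (¬q_32).
Both values of q_11 lead to a conflict.
No assignment satisfies every clause.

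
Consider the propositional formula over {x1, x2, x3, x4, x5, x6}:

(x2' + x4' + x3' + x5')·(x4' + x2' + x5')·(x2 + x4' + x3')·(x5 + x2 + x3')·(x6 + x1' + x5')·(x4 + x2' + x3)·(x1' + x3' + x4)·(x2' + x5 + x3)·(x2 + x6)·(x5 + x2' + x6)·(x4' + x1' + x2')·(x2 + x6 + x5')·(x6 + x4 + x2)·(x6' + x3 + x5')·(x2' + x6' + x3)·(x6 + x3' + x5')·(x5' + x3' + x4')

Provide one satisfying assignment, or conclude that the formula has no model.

x1 ↦ 0, x2 ↦ 1, x3 ↦ 1, x4 ↦ 0, x5 ↦ 1, x6 ↦ 1

Case x2 = 1:
Case x4 = 0:
From the singleton clause (x3), x3 = 1.
From the singleton clause (x1'), x1 = 0.
Case x5 = 1:
From the singleton clause (x6), x6 = 1.
All clauses are satisfied.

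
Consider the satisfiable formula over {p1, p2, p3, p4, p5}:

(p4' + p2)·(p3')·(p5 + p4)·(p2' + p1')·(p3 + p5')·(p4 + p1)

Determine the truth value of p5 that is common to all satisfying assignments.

False

Suppose p5 = 1.
(p3') alone gives p3 = 0.
Now (p3) is unsatisfied and unit — conflict.
So every satisfying assignment has p5 = False.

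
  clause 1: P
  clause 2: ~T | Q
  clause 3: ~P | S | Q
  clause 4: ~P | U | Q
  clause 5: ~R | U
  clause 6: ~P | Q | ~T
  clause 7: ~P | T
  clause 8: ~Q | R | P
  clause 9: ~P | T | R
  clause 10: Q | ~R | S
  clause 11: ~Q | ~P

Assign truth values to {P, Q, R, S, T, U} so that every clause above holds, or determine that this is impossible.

The clause (P) is unit, so P = 1.
The clause (T) is unit, so T = 1.
The clause (Q) is unit, so Q = 1.
That conflicts with the unit clause (~Q).

UNSATISFIABLE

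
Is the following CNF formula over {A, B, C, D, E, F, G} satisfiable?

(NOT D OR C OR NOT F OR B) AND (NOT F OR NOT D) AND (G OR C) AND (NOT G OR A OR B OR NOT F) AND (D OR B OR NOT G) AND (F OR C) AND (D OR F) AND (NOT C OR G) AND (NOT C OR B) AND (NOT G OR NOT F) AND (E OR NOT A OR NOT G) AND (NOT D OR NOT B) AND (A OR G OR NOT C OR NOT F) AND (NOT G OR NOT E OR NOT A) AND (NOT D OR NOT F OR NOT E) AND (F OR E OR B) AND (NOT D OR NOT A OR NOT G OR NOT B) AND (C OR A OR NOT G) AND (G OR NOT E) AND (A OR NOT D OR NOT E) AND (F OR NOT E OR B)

Branch on F: set F = false.
Unit clause (C) forces C = true.
Unit clause (D) forces D = true.
Unit clause (G) forces G = true.
Unit clause (B) forces B = true.
That conflicts with the unit clause (NOT B).
So F must be the other value — set F = true.
Unit clause (NOT D) forces D = false.
Unit clause (NOT G) forces G = false.
Unit clause (C) forces C = true.
That conflicts with the unit clause (NOT C).
Both values of F lead to a conflict.
No assignment satisfies every clause.

No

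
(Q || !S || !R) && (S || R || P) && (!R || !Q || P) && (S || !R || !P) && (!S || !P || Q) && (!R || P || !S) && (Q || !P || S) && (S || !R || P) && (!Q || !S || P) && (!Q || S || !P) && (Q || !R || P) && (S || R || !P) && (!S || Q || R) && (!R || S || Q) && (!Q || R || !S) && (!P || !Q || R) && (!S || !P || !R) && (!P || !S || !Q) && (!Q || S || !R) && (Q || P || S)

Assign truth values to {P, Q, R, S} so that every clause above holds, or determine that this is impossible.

UNSATISFIABLE

Branch on Q: set Q = true.
Branch on R: set R = false.
Unit clause (!S) forces S = false.
Unit clause (P) forces P = true.
Now (!P) is unsatisfied and unit — conflict.
Undo R and try R = true.
Unit clause (P) forces P = true.
Unit clause (S) forces S = true.
Now (!S) is unsatisfied and unit — conflict.
Neither R = true nor R = false works.
Undo Q and try Q = false.
Branch on S: set S = false.
Unit clause (!P) forces P = false.
Now (P) is unsatisfied and unit — conflict.
Undo S and try S = true.
Unit clause (!R) forces R = false.
Now (R) is unsatisfied and unit — conflict.
Neither S = true nor S = false works.
Neither Q = true nor Q = false works.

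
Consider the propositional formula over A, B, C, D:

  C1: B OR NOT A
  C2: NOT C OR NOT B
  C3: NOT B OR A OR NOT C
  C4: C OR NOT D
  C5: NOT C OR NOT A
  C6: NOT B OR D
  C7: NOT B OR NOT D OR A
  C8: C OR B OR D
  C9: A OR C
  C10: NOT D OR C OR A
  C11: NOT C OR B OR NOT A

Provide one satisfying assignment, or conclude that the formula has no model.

A=false, B=false, C=true, D=false

Branch on B: set B = false.
(NOT A) alone gives A = false.
(C) alone gives C = true.
Every clause is now satisfied; D is unconstrained.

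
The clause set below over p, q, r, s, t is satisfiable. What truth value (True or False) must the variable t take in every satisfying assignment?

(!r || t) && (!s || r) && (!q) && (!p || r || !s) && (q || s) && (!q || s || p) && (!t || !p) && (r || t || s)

True

Suppose t = false.
From the singleton clause (!r), r = false.
From the singleton clause (!s), s = false.
That conflicts with the unit clause (s).
So every satisfying assignment has t = True.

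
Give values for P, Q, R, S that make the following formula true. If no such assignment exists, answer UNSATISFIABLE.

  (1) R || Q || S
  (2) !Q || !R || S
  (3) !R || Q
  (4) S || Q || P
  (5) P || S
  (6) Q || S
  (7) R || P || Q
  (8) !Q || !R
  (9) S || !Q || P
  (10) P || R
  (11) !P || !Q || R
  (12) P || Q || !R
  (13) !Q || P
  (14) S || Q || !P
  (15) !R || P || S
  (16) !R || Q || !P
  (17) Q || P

P ↦ true,  Q ↦ false,  R ↦ false,  S ↦ true

Try R = false.
(P) alone gives P = true.
(!Q) alone gives Q = false.
(S) alone gives S = true.
Every clause now holds.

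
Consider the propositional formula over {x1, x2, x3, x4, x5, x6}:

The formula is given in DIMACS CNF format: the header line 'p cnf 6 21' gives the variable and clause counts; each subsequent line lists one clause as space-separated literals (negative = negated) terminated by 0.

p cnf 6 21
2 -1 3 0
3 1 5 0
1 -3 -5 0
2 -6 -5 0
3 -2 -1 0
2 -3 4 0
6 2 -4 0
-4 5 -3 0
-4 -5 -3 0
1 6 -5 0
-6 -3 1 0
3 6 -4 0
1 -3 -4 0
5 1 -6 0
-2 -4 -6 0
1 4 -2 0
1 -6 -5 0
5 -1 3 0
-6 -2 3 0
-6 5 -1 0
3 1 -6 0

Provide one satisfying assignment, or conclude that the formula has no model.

x1=True; x2=True; x3=True; x4=False; x5=True; x6=False

Case x2 = True:
Case x3 = True:
Case x1 = True:
Case x4 = False:
Case x6 = False:
No clause remains; x5 is free.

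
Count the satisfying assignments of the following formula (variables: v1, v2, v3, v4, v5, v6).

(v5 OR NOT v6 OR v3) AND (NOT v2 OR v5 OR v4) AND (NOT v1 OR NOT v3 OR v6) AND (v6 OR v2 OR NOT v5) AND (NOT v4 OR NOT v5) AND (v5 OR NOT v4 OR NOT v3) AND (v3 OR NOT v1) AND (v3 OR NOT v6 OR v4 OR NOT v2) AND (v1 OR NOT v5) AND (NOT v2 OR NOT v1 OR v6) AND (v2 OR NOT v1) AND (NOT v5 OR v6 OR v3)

There are 2^6 = 64 truth assignments over (v1, v2, v3, v4, v5, v6).
Split on v1. With v1 = true, the clauses containing v1 are satisfied and NOT v1 drops from the rest; 1 of the 2^5 = 32 assignments to the other variables satisfy what remains.
With v1 = false, by the same count on the reduced clause set, 5 assignments work.
(One model: v1=F, v2=F, v3=F, v4=F, v5=F, v6=F.)
Total: 1 + 5 = 6.

6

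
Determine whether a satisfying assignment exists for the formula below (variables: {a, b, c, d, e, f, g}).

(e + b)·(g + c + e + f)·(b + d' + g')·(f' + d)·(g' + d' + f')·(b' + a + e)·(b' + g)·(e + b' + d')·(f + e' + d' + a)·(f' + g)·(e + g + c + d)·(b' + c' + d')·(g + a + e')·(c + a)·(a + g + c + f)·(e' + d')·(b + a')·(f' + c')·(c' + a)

Yes

Try e = 1.
From the singleton clause (d'), d = 0.
From the singleton clause (f'), f = 0.
Try b = 1.
From the singleton clause (g), g = 1.
Try c = 0.
From the singleton clause (a), a = 1.
This assignment satisfies each clause.
A satisfying assignment: a ↦ 1, b ↦ 1, c ↦ 0, d ↦ 0, e ↦ 1, f ↦ 0, g ↦ 1.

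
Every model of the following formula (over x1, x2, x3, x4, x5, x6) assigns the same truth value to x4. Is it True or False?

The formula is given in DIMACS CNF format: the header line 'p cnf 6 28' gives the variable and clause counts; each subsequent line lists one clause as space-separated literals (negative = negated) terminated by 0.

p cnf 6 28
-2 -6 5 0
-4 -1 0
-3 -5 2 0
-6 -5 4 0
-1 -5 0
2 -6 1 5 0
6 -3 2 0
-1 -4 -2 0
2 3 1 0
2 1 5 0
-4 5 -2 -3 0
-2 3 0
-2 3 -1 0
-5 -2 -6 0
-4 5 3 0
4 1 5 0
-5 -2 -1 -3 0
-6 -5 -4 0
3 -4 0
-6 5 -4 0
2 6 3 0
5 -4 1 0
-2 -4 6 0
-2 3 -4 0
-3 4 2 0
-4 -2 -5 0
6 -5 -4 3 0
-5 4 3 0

Suppose x4 = True.
The clause (¬x1) is unit, so x1 = False.
The clause (x3) is unit, so x3 = True.
The clause (x5) is unit, so x5 = True.
The clause (x2) is unit, so x2 = True.
That conflicts with the unit clause (¬x2).
So every satisfying assignment has x4 = False.

False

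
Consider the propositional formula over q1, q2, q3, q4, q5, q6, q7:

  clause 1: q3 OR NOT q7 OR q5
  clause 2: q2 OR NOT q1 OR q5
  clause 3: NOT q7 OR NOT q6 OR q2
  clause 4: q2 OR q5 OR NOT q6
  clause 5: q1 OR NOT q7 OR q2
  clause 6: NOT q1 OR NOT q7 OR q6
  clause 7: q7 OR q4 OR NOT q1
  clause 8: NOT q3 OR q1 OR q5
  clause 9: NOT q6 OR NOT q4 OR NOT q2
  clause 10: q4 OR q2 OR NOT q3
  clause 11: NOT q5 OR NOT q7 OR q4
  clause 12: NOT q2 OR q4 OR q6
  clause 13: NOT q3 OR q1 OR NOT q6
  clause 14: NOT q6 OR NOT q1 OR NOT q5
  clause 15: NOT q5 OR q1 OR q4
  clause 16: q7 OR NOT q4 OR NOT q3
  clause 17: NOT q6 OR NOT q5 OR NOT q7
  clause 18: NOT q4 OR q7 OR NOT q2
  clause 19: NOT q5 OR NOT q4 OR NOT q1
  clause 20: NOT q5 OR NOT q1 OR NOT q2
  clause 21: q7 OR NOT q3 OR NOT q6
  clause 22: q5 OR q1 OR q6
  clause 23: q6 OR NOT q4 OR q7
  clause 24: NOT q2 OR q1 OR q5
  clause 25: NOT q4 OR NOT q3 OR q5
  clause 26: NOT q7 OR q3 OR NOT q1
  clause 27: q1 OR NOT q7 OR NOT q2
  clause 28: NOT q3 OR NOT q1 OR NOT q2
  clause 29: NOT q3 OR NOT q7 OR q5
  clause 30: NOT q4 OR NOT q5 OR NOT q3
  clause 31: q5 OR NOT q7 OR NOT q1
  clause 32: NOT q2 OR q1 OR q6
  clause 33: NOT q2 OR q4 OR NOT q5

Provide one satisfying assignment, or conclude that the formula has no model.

q1=false,  q2=false,  q3=false,  q4=true,  q5=true,  q6=true,  q7=false

Suppose q3 = false.
Suppose q7 = false.
Suppose q4 = true.
The clause (NOT q2) is unit, so q2 = false.
The clause (q6) is unit, so q6 = true.
The clause (q5) is unit, so q5 = true.
The clause (NOT q1) is unit, so q1 = false.
All clauses are satisfied.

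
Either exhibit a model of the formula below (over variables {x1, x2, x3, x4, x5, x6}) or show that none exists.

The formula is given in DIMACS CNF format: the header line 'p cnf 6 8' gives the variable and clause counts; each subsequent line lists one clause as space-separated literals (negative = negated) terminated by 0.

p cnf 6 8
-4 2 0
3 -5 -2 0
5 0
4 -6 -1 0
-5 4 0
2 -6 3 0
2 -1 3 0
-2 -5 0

UNSATISFIABLE

(x5) alone gives x5 = True.
(x4) alone gives x4 = True.
(x2) alone gives x2 = True.
But (¬x2) is also a unit clause — contradiction.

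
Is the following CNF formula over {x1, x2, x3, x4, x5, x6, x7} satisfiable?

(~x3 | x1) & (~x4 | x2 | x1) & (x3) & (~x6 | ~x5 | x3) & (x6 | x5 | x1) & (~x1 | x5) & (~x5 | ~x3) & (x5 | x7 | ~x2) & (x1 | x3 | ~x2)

No, unsatisfiable

(x3) alone gives x3 = 1.
(x1) alone gives x1 = 1.
(x5) alone gives x5 = 1.
But (~x5) is also a unit clause — contradiction.
No assignment satisfies every clause.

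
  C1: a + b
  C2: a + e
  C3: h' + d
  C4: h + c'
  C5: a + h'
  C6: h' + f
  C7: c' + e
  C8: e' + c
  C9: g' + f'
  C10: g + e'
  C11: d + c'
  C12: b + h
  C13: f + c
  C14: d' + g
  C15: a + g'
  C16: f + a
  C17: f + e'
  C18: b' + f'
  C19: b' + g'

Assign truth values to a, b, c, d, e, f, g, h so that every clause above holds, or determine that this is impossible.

UNSATISFIABLE

Branch on a: set a = 1.
Branch on h: set h = 0.
Unit clause (c') forces c = 0.
Unit clause (e') forces e = 0.
Unit clause (b) forces b = 1.
Unit clause (f) forces f = 1.
That conflicts with the unit clause (f').
Undo h and try h = 1.
Unit clause (d) forces d = 1.
Unit clause (f) forces f = 1.
Unit clause (g') forces g = 0.
That conflicts with the unit clause (g).
Neither h = 1 nor h = 0 works.
Undo a and try a = 0.
Unit clause (b) forces b = 1.
Unit clause (e) forces e = 1.
Unit clause (h') forces h = 0.
Unit clause (c') forces c = 0.
That conflicts with the unit clause (c).
Neither a = 1 nor a = 0 works.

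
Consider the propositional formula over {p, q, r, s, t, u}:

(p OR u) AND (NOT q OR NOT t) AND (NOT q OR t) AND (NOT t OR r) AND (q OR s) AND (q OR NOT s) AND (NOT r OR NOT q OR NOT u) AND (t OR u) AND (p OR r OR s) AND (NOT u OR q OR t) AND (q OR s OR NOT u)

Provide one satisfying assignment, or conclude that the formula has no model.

UNSATISFIABLE

Suppose p = true.
Suppose q = false.
Unit clause (s) forces s = true.
But (NOT s) is also a unit clause — contradiction.
So q must be the other value — set q = true.
Unit clause (NOT t) forces t = false.
But (t) is also a unit clause — contradiction.
Neither q = true nor q = false works.
So p must be the other value — set p = false.
Unit clause (u) forces u = true.
Suppose q = false.
Unit clause (s) forces s = true.
But (NOT s) is also a unit clause — contradiction.
So q must be the other value — set q = true.
Unit clause (NOT t) forces t = false.
But (t) is also a unit clause — contradiction.
Neither q = true nor q = false works.
Neither p = true nor p = false works.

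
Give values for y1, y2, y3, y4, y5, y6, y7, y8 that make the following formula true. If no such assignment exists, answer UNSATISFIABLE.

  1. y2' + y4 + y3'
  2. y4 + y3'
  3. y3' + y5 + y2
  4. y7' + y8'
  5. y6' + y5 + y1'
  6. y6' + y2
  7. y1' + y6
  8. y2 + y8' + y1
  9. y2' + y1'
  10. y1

Unit clause (y1) forces y1 = 1.
Unit clause (y6) forces y6 = 1.
Unit clause (y5) forces y5 = 1.
Unit clause (y2) forces y2 = 1.
Now (y2') is unsatisfied and unit — conflict.

UNSATISFIABLE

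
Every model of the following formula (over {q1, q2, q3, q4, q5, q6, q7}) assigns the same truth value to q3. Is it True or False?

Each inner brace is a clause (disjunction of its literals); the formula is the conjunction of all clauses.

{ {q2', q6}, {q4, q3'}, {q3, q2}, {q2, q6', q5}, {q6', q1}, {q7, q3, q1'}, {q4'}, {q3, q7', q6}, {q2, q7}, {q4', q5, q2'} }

False

Suppose q3 = 1.
(q4) alone gives q4 = 1.
Now (q4') is unsatisfied and unit — conflict.
So every satisfying assignment has q3 = False.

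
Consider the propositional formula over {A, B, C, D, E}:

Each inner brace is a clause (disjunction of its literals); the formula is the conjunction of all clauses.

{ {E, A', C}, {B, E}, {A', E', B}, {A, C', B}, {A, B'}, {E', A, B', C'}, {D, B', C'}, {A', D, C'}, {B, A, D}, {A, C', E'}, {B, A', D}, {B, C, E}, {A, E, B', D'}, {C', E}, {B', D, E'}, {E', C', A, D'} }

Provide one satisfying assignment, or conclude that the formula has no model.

Try B = 0.
(E) alone gives E = 1.
(A') alone gives A = 0.
(C') alone gives C = 0.
(D) alone gives D = 1.
All clauses are satisfied.

A: 0,  B: 0,  C: 0,  D: 1,  E: 1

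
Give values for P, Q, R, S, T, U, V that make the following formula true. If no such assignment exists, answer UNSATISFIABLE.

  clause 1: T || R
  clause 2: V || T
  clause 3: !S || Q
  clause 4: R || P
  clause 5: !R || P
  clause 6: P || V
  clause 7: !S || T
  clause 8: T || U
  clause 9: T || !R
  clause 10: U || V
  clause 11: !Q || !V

Try T = true.
Try S = false.
Try R = false.
The clause (P) is unit, so P = true.
Try U = false.
The clause (V) is unit, so V = true.
The clause (!Q) is unit, so Q = false.
Every clause now holds.

P: true; Q: false; R: false; S: false; T: true; U: false; V: true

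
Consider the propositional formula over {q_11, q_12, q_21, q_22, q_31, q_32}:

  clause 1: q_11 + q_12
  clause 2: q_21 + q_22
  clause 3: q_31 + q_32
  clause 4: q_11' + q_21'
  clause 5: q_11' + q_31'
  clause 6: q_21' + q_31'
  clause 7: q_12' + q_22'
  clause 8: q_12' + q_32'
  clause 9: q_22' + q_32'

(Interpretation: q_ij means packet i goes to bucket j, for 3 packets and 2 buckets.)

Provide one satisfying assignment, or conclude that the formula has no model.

UNSATISFIABLE

Try q_11 = 1.
Unit clause (q_21') forces q_21 = 0.
Unit clause (q_22) forces q_22 = 1.
Unit clause (q_31') forces q_31 = 0.
Unit clause (q_32) forces q_32 = 1.
But (q_32') is also a unit clause — contradiction.
Undo q_11 and try q_11 = 0.
Unit clause (q_12) forces q_12 = 1.
Unit clause (q_22') forces q_22 = 0.
Unit clause (q_21) forces q_21 = 1.
Unit clause (q_31') forces q_31 = 0.
Unit clause (q_32) forces q_32 = 1.
But (q_32') is also a unit clause — contradiction.
Neither q_11 = 1 nor q_11 = 0 works.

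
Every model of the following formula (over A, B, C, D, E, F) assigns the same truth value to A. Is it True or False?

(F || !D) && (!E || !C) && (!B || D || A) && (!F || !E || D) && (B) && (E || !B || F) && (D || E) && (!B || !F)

True

Suppose A = false.
From the singleton clause (B), B = true.
From the singleton clause (D), D = true.
From the singleton clause (F), F = true.
That conflicts with the unit clause (!F).
So every satisfying assignment has A = True.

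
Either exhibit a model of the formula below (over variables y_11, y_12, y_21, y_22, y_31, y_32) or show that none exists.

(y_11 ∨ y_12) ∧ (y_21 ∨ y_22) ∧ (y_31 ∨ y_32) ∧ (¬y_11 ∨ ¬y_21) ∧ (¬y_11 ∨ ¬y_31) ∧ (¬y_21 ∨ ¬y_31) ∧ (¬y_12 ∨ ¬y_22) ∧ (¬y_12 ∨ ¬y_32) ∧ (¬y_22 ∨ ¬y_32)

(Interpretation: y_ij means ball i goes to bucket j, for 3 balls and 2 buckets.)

UNSATISFIABLE

Branch on y_11: set y_11 = True.
The clause (¬y_21) is unit, so y_21 = False.
The clause (y_22) is unit, so y_22 = True.
The clause (¬y_31) is unit, so y_31 = False.
The clause (y_32) is unit, so y_32 = True.
Now (¬y_32) is unsatisfied and unit — conflict.
Undo y_11 and try y_11 = False.
The clause (y_12) is unit, so y_12 = True.
The clause (¬y_22) is unit, so y_22 = False.
The clause (y_21) is unit, so y_21 = True.
The clause (¬y_31) is unit, so y_31 = False.
The clause (y_32) is unit, so y_32 = True.
Now (¬y_32) is unsatisfied and unit — conflict.
Neither y_11 = True nor y_11 = False works.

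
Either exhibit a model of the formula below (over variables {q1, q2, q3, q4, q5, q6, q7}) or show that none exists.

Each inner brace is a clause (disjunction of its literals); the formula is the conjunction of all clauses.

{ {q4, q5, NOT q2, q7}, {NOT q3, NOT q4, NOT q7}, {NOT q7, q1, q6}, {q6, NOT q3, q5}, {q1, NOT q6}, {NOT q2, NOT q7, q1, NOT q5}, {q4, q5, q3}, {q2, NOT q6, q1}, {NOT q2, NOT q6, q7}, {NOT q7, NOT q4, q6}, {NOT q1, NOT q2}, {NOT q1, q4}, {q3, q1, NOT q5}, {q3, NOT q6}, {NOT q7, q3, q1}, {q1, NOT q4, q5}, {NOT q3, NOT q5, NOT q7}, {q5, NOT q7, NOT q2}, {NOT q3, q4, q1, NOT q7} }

q1: true, q2: false, q3: true, q4: true, q5: true, q6: false, q7: false

Case q1 = true:
(NOT q2) alone gives q2 = false.
(q4) alone gives q4 = true.
Case q3 = true:
(NOT q7) alone gives q7 = false.
Case q6 = false:
(q5) alone gives q5 = true.
This assignment satisfies each clause.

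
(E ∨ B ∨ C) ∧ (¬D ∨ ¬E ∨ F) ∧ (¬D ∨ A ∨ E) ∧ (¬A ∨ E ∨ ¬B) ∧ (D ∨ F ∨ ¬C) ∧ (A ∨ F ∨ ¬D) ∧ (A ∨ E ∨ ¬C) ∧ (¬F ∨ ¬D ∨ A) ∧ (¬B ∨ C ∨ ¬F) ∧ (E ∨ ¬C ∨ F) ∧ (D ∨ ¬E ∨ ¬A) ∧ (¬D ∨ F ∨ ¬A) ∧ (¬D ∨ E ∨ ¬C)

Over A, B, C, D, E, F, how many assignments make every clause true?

10

There are 2^6 = 64 truth assignments over (A, B, C, D, E, F).
Split on A. With A = True, the clauses containing A are satisfied and ¬A drops from the rest; 4 of the 2^5 = 32 assignments to the other variables satisfy what remains.
With A = False, by the same count on the reduced clause set, 6 assignments work.
(One model: A=F, B=F, C=F, D=F, E=T, F=F.)
Total: 4 + 6 = 10.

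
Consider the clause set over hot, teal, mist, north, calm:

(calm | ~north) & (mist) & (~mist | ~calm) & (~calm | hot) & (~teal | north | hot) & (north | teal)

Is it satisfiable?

Unit clause (mist) forces mist = 1.
Unit clause (~calm) forces calm = 0.
Unit clause (~north) forces north = 0.
Unit clause (teal) forces teal = 1.
Unit clause (hot) forces hot = 1.
This assignment satisfies each clause.
A satisfying assignment: hot=1,  teal=1,  mist=1,  north=0,  calm=0.

Yes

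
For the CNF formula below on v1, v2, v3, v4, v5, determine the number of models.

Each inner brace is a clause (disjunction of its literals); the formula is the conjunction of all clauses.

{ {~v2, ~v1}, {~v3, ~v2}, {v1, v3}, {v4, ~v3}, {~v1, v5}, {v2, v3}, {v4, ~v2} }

3

There are 2^5 = 32 truth assignments over (v1, v2, v3, v4, v5).
Split on v5. With v5 = 1, the clauses containing v5 are satisfied and ~v5 drops from the rest; 2 of the 2^4 = 16 assignments to the other variables satisfy what remains.
With v5 = 0, by the same count on the reduced clause set, 1 assignment works.
(One model: v1=F, v2=F, v3=T, v4=T, v5=F.)
Total: 2 + 1 = 3.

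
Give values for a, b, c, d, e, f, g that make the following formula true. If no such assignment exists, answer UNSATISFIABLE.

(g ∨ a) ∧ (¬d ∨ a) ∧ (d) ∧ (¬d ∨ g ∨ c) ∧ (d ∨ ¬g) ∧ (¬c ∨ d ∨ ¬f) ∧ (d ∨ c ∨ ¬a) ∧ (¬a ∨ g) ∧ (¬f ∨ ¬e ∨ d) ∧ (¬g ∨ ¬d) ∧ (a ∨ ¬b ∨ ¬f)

From the singleton clause (d), d = True.
From the singleton clause (a), a = True.
From the singleton clause (g), g = True.
Now (¬g) is unsatisfied and unit — conflict.

UNSATISFIABLE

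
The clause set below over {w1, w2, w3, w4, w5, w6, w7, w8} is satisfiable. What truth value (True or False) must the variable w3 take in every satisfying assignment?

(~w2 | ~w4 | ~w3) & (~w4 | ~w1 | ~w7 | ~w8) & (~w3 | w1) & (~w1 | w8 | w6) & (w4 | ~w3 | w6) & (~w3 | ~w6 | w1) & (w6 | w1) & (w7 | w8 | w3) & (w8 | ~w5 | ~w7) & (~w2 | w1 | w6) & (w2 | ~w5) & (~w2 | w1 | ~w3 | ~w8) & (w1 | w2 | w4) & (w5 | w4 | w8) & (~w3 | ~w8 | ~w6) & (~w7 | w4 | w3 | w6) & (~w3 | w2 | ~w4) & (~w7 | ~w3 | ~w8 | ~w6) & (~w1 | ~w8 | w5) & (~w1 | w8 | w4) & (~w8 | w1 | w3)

Suppose w3 = 1.
Unit clause (w1) forces w1 = 1.
Suppose w2 = 0.
Unit clause (~w5) forces w5 = 0.
Unit clause (~w4) forces w4 = 0.
Unit clause (w6) forces w6 = 1.
Unit clause (w8) forces w8 = 1.
But (~w8) is also a unit clause — contradiction.
Backtrack on w2: now try w2 = 1.
Unit clause (~w4) forces w4 = 0.
Unit clause (w6) forces w6 = 1.
Unit clause (~w8) forces w8 = 0.
But (w8) is also a unit clause — contradiction.
Neither w2 = 1 nor w2 = 0 works.
So every satisfying assignment has w3 = False.

False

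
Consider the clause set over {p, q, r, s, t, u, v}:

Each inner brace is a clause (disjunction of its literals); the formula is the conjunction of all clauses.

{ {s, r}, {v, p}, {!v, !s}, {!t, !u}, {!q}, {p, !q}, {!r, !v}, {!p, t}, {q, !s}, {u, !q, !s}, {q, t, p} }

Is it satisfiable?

The clause (!q) is unit, so q = false.
The clause (!s) is unit, so s = false.
The clause (r) is unit, so r = true.
The clause (!v) is unit, so v = false.
The clause (p) is unit, so p = true.
The clause (t) is unit, so t = true.
The clause (!u) is unit, so u = false.
All clauses are satisfied.
A satisfying assignment: p ↦ true, q ↦ false, r ↦ true, s ↦ false, t ↦ true, u ↦ false, v ↦ false.

Yes, satisfiable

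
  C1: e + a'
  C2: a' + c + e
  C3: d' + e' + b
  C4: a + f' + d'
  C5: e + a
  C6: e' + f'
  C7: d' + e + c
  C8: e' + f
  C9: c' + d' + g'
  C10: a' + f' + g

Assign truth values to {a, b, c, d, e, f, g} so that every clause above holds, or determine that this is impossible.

UNSATISFIABLE

Try e = 1.
The clause (f') is unit, so f = 0.
That conflicts with the unit clause (f).
Backtrack on e: now try e = 0.
The clause (a') is unit, so a = 0.
That conflicts with the unit clause (a).
Neither e = 1 nor e = 0 works.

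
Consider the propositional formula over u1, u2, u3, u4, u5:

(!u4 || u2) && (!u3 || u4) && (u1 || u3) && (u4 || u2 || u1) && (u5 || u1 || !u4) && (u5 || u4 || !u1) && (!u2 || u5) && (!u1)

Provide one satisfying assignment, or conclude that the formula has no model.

u1: false,  u2: true,  u3: true,  u4: true,  u5: true

From the singleton clause (!u1), u1 = false.
From the singleton clause (u3), u3 = true.
From the singleton clause (u4), u4 = true.
From the singleton clause (u2), u2 = true.
From the singleton clause (u5), u5 = true.
All clauses are satisfied.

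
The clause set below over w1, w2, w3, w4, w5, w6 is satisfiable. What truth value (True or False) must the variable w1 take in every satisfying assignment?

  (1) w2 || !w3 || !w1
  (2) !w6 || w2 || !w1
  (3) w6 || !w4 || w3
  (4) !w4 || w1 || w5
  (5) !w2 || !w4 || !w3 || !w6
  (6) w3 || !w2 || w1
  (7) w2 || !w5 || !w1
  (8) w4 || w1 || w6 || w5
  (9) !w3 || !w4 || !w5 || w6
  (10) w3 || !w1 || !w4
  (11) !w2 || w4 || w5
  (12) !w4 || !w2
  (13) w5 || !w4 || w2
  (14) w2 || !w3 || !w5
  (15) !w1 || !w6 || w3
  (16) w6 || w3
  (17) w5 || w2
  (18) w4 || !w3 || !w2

Suppose w1 = true.
Suppose w2 = true.
(!w4) alone gives w4 = false.
(w5) alone gives w5 = true.
(!w3) alone gives w3 = false.
(!w6) alone gives w6 = false.
But (w6) is also a unit clause — contradiction.
That branch fails; take w2 = false instead.
(!w3) alone gives w3 = false.
(!w6) alone gives w6 = false.
But (w6) is also a unit clause — contradiction.
Either choice for w2 ends in contradiction.
So every satisfying assignment has w1 = False.

False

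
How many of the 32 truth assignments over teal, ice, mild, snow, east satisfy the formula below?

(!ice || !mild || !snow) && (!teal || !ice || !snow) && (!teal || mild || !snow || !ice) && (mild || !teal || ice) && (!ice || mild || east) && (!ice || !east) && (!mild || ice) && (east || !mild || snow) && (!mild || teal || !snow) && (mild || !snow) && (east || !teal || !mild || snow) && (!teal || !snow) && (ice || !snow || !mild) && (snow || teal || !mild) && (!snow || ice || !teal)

2

There are 2^5 = 32 truth assignments over (teal, ice, mild, snow, east).
Split on snow. With snow = true, the clauses containing snow are satisfied and !snow drops from the rest; 0 of the 2^4 = 16 assignments to the other variables satisfy what remains.
With snow = false, by the same count on the reduced clause set, 2 assignments work.
Total: 0 + 2 = 2.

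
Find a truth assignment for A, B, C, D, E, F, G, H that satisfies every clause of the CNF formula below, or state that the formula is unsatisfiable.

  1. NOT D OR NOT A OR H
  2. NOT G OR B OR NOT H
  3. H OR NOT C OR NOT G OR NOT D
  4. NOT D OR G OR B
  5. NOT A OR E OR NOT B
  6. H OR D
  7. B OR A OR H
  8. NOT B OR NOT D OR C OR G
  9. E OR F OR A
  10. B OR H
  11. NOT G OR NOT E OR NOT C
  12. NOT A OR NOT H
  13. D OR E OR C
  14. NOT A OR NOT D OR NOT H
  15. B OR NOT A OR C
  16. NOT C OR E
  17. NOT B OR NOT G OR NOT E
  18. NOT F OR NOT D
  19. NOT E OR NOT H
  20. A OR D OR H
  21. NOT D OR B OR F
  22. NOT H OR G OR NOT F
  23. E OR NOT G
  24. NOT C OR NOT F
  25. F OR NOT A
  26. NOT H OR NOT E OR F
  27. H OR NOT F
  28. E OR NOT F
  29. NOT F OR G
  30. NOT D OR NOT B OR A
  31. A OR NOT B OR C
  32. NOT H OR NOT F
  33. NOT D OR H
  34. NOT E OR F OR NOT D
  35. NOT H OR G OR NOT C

Try H = true.
Unit clause (NOT A) forces A = false.
Unit clause (NOT E) forces E = false.
Unit clause (F) forces F = true.
Now (NOT F) is unsatisfied and unit — conflict.
Undo H and try H = false.
Unit clause (D) forces D = true.
Now (NOT D) is unsatisfied and unit — conflict.
Neither H = true nor H = false works.

UNSATISFIABLE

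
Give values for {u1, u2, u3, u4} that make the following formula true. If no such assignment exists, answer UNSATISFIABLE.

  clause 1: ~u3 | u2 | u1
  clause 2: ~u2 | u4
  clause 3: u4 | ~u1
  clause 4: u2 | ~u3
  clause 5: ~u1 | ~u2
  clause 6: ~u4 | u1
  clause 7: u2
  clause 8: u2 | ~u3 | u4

UNSATISFIABLE

Unit clause (u2) forces u2 = 1.
Unit clause (u4) forces u4 = 1.
Unit clause (~u1) forces u1 = 0.
But (u1) is also a unit clause — contradiction.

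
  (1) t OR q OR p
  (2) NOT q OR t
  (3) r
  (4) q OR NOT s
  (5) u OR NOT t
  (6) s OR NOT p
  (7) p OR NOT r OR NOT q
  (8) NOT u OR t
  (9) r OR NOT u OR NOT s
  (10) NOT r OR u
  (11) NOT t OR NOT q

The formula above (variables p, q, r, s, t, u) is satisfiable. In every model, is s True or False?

False

Suppose s = true.
(r) alone gives r = true.
(q) alone gives q = true.
(t) alone gives t = true.
Now (NOT t) is unsatisfied and unit — conflict.
So every satisfying assignment has s = False.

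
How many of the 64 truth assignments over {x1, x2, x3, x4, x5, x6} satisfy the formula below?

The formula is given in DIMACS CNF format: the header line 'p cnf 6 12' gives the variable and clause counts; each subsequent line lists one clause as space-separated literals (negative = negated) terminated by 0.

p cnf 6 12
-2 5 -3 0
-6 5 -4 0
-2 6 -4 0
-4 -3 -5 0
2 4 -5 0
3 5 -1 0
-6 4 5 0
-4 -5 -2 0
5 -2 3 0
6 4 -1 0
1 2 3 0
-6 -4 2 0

There are 2^6 = 64 truth assignments over (x1, x2, x3, x4, x5, x6).
Split on x1. With x1 = True, the clauses containing x1 are satisfied and ¬x1 drops from the rest; 4 of the 2^5 = 32 assignments to the other variables satisfy what remains.
With x1 = False, by the same count on the reduced clause set, 6 assignments work.
Total: 4 + 6 = 10.

10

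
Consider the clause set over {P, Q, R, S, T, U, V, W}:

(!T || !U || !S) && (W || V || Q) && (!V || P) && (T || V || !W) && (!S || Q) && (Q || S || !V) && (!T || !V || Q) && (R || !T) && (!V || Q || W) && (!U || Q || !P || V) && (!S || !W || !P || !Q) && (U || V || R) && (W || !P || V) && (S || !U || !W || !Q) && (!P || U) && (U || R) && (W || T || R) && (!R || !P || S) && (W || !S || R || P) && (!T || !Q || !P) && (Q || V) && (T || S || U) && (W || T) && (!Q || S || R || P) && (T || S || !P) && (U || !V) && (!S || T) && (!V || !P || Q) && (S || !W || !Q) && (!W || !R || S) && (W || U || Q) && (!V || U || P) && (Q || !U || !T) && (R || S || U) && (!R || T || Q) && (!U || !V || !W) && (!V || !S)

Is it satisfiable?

Yes

Case V = false:
From the singleton clause (Q), Q = true.
Case T = true:
From the singleton clause (R), R = true.
From the singleton clause (!P), P = false.
Case U = true:
From the singleton clause (!S), S = false.
From the singleton clause (!W), W = false.
Every clause now holds.
A satisfying assignment: P=false; Q=true; R=true; S=false; T=true; U=true; V=false; W=false.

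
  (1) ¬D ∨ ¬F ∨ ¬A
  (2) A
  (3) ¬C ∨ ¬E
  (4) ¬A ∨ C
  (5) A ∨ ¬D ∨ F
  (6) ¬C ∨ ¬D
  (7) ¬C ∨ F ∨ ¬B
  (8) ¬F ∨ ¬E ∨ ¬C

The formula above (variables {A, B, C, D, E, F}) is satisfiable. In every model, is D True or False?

Suppose D = True.
(A) alone gives A = True.
(¬F) alone gives F = False.
(C) alone gives C = True.
Now (¬C) is unsatisfied and unit — conflict.
So every satisfying assignment has D = False.

False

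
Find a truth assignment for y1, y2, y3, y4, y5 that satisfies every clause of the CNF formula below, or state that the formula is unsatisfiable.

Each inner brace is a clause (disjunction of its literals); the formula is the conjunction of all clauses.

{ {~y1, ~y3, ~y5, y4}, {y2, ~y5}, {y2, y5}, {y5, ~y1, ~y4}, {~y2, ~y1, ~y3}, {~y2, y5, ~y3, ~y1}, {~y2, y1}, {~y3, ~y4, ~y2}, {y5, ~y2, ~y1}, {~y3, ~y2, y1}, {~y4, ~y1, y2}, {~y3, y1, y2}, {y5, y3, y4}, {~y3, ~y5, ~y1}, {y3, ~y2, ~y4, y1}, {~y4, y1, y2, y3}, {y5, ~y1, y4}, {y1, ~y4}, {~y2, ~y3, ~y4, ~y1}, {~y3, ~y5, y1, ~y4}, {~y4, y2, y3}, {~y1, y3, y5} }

y1 ↦ 1; y2 ↦ 1; y3 ↦ 0; y4 ↦ 1; y5 ↦ 1

Case y2 = 1:
The clause (y1) is unit, so y1 = 1.
The clause (~y3) is unit, so y3 = 0.
The clause (y5) is unit, so y5 = 1.
No clause remains; y4 is free.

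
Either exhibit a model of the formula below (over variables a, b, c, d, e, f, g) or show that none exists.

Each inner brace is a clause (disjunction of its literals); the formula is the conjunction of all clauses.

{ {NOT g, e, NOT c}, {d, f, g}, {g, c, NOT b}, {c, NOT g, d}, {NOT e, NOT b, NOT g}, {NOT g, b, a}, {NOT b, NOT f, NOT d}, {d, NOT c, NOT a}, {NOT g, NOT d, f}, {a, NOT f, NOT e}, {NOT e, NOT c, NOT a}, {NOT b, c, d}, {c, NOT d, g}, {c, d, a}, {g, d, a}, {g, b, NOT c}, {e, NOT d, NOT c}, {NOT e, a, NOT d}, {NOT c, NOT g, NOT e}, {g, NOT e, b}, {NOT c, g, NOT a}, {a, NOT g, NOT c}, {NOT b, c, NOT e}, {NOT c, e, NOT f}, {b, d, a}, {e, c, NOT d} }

a: true, b: false, c: false, d: false, e: false, f: true, g: false

Branch on g: set g = false.
Branch on d: set d = false.
The clause (f) is unit, so f = true.
The clause (a) is unit, so a = true.
The clause (NOT c) is unit, so c = false.
The clause (NOT b) is unit, so b = false.
The clause (NOT e) is unit, so e = false.
Every clause now holds.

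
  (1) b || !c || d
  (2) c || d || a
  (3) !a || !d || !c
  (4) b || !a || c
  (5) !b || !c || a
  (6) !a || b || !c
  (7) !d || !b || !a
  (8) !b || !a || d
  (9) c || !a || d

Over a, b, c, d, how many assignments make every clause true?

There are 2^4 = 16 truth assignments over (a, b, c, d).
Check each against the 9 clauses (columns in the order a, b, c, d):
  F F F F  ✗ fails (c || d || a)
  F F F T  ✓ satisfies all
  F F T F  ✗ fails (b || !c || d)
  F F T T  ✓ satisfies all
  F T F F  ✗ fails (c || d || a)
  F T F T  ✓ satisfies all
  F T T F  ✗ fails (!b || !c || a)
  F T T T  ✗ fails (!b || !c || a)
  T F F F  ✗ fails (b || !a || c)
  T F F T  ✗ fails (b || !a || c)
  T F T F  ✗ fails (b || !c || d)
  T F T T  ✗ fails (!a || !d || !c)
  T T F F  ✗ fails (!b || !a || d)
  T T F T  ✗ fails (!d || !b || !a)
  T T T F  ✗ fails (!b || !a || d)
  T T T T  ✗ fails (!a || !d || !c)
3 of the 16 rows are models.

3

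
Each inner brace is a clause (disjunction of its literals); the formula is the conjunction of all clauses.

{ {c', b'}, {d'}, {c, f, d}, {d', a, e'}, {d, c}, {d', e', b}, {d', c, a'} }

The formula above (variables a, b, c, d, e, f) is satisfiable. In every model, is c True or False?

True

Suppose c = 0.
Unit clause (d') forces d = 0.
But (d) is also a unit clause — contradiction.
So every satisfying assignment has c = True.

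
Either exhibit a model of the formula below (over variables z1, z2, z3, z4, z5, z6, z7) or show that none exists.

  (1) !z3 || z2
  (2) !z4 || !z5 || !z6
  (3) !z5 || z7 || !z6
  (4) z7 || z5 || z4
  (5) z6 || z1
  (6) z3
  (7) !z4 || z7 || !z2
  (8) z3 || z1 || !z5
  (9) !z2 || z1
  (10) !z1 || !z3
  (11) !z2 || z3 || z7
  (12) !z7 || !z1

UNSATISFIABLE

Unit clause (z3) forces z3 = true.
Unit clause (z2) forces z2 = true.
Unit clause (z1) forces z1 = true.
But (!z1) is also a unit clause — contradiction.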